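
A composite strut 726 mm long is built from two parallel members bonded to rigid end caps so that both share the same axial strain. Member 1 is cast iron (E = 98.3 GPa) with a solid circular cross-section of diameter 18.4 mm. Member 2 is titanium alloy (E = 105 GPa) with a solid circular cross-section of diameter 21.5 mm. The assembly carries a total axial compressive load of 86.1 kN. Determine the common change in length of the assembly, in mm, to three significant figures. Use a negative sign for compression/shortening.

-0.973 mm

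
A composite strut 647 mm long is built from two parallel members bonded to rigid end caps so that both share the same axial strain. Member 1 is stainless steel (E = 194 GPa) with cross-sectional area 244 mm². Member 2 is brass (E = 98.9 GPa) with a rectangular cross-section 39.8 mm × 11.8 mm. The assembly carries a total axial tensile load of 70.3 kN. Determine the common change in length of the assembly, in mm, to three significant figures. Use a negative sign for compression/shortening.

0.485 mm

A_2 = 469.6 mm².
Equal strain + equilibrium ⇒ each member carries load in proportion to AE: A₁E₁ = 47340000 N, A₂E₂ = 46450000 N, ΣAE = 93780000 N.
δ = PL/ΣAE = 70300·647/93780000 = 0.485 mm.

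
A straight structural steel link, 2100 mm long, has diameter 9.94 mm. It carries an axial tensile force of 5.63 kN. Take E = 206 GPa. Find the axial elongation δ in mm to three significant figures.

A = 77.6 mm².
δ_mech = NL/(AE) = 5630·2100/(77.6·206000) = 0.7396 mm.

0.740 mm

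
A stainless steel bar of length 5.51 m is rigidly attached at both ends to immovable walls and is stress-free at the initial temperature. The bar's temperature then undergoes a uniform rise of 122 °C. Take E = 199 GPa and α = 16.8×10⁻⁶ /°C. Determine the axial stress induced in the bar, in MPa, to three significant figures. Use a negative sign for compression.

-408 MPa

Free thermal expansion αLΔT = 16.8e-6 · 5510 · 122 = 11.29 mm.
The walls impose strain ε = −(11.29)/5510 = -2.0496e-03; σ = Eε = 199000 · -2.0496e-03 = -407.9 MPa.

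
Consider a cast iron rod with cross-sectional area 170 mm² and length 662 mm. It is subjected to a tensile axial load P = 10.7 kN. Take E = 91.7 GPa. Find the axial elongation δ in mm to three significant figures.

0.454 mm

δ_mech = NL/(AE) = 10700·662/(170·91700) = 0.4544 mm.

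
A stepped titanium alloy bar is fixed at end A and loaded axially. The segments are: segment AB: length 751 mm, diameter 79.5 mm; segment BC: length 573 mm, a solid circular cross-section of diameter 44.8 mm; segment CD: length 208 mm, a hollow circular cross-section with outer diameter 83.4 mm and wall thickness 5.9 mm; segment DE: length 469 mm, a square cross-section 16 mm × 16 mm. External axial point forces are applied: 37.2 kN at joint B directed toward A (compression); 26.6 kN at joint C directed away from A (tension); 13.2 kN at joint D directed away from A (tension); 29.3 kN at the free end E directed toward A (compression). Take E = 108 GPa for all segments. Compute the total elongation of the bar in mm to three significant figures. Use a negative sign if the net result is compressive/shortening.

-0.521 mm

Internal axial forces (sectioning from the free end, tension +): N_DE = -29.3 kN, N_CD = -16.1 kN, N_BC = 10.5 kN, N_AB = -26.7 kN.
A_AB = 4964 mm².
A_BC = 1576 mm².
A_CD = 1436 mm².
A_DE = 256 mm².
δ_AB = -26700·751/(4964·108000) = -0.0374 mm
δ_BC = 10500·573/(1576·108000) = 0.03534 mm
δ_CD = -16100·208/(1436·108000) = -0.02159 mm
δ_DE = -29300·469/(256·108000) = -0.497 mm
δ = Σδ_i = -0.5207 mm.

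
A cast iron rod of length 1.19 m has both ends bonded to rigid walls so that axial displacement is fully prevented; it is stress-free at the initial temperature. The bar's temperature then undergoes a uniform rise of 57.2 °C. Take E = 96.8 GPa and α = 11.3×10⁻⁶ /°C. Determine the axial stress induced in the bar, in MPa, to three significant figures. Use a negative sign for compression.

Free thermal expansion αLΔT = 11.3e-6 · 1190 · 57.2 = 0.7692 mm.
The walls impose strain ε = −(0.7692)/1190 = -6.4636e-04; σ = Eε = 96800 · -6.4636e-04 = -62.57 MPa.

-62.6 MPa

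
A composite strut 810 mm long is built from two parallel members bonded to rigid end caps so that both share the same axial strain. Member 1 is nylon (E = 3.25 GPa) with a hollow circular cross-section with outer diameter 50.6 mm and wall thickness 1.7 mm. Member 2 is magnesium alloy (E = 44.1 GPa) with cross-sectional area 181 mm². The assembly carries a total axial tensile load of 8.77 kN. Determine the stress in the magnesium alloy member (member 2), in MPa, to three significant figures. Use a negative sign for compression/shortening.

A_1 = 261.2 mm².
Equal strain + equilibrium ⇒ each member carries load in proportion to AE: A₁E₁ = 848800 N, A₂E₂ = 7982000 N, ΣAE = 8831000 N.
σ₂ = P·E₂/ΣAE = 8770·44100/8831000 = 43.8 MPa.

43.8 MPa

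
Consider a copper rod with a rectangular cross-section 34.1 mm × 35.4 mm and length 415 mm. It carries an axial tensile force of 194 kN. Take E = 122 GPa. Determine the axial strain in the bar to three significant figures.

0.00132

A = 1207 mm².
σ = N/A = 160.7 MPa; ε = σ/E = 160.7/122000 = 1.317e-03.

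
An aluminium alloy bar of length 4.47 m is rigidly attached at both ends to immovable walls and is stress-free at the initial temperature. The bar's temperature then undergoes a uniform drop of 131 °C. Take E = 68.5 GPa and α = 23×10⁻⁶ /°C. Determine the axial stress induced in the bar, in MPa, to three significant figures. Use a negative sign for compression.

Free thermal expansion αLΔT = 23e-6 · 4470 · -131 = -13.47 mm.
The walls impose strain ε = −(-13.47)/4470 = 3.0130e-03; σ = Eε = 68500 · 3.0130e-03 = 206.4 MPa.

206 MPa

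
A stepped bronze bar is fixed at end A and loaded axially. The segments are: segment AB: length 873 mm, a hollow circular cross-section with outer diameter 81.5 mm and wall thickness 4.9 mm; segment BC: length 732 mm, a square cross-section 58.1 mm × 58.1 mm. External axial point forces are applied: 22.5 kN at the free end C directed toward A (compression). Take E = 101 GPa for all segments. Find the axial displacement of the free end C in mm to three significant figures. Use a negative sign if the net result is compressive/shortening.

-0.213 mm

Internal axial forces (sectioning from the free end, tension +): N_BC = -22.5 kN, N_AB = -22.5 kN.
A_AB = 1179 mm².
A_BC = 3376 mm².
δ_AB = -22500·873/(1179·101000) = -0.1649 mm
δ_BC = -22500·732/(3376·101000) = -0.04831 mm
δ = Σδ_i = -0.2132 mm.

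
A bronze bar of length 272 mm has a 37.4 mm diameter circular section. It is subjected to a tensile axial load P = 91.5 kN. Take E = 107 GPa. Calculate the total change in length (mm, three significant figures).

0.212 mm

A = 1099 mm².
δ_mech = NL/(AE) = 91500·272/(1099·107000) = 0.2117 mm.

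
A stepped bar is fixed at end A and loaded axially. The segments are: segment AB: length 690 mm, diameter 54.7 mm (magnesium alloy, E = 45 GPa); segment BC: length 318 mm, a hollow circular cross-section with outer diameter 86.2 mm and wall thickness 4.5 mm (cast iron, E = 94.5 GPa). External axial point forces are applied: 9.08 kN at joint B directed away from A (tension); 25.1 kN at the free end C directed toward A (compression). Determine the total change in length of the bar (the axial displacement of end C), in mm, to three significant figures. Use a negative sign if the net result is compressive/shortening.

-0.178 mm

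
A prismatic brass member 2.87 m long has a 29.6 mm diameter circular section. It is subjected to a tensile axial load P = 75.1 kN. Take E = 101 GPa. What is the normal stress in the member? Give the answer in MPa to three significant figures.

A = 688.1 mm².
σ = N/A = 75100/688.1 = 109.1 MPa.

109 MPa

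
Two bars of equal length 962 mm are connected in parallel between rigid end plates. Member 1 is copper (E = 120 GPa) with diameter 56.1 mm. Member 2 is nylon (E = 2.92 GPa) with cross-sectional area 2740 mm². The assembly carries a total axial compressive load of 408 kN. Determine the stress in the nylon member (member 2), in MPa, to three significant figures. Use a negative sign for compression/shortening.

-3.91 MPa

A_1 = 2472 mm².
Equal strain + equilibrium ⇒ each member carries load in proportion to AE: A₁E₁ = 296600000 N, A₂E₂ = 8001000 N, ΣAE = 304600000 N.
σ₂ = P·E₂/ΣAE = -408000·2920/304600000 = -3.911 MPa.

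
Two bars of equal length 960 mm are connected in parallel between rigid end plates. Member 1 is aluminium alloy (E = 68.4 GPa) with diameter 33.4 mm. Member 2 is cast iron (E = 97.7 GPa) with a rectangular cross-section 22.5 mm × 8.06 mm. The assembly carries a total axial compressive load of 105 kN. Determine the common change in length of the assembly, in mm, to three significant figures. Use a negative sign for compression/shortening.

A_1 = 876.2 mm².
A_2 = 181.4 mm².
Equal strain + equilibrium ⇒ each member carries load in proportion to AE: A₁E₁ = 59930000 N, A₂E₂ = 17720000 N, ΣAE = 77650000 N.
δ = PL/ΣAE = -105000·960/77650000 = -1.298 mm.

-1.30 mm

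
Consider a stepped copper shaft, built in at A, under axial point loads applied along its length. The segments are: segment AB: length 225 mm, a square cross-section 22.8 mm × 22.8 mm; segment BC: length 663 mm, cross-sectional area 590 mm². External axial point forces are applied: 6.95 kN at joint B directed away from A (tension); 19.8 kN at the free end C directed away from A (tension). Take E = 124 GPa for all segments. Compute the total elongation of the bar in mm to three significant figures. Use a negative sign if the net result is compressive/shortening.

0.273 mm

Internal axial forces (sectioning from the free end, tension +): N_BC = 19.8 kN, N_AB = 26.75 kN.
A_AB = 519.8 mm².
δ_AB = 26750·225/(519.8·124000) = 0.09337 mm
δ_BC = 19800·663/(590·124000) = 0.1794 mm
δ = Σδ_i = 0.2728 mm.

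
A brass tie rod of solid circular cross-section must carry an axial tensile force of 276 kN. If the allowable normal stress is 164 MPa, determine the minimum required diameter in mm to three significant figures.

Required area A ≥ P/σ_allow = 276000/164 = 1683 mm².
For a solid circular section, d ≥ √(4A/π) = 46.29 mm.

46.3 mm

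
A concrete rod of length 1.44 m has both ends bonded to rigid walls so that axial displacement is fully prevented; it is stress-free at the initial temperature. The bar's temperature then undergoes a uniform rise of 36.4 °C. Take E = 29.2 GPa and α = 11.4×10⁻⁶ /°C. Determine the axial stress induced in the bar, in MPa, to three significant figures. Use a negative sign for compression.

Free thermal expansion αLΔT = 11.4e-6 · 1440 · 36.4 = 0.5975 mm.
The walls impose strain ε = −(0.5975)/1440 = -4.1496e-04; σ = Eε = 29200 · -4.1496e-04 = -12.12 MPa.

-12.1 MPa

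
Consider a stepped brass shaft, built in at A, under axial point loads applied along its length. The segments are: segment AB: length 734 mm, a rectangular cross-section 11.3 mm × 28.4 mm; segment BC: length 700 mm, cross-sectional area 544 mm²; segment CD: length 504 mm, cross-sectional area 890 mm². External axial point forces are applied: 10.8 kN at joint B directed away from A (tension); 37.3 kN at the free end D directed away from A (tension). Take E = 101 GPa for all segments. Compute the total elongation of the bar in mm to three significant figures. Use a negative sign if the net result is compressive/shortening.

1.77 mm

Internal axial forces (sectioning from the free end, tension +): N_CD = 37.3 kN, N_BC = 37.3 kN, N_AB = 48.1 kN.
A_AB = 320.9 mm².
δ_AB = 48100·734/(320.9·101000) = 1.089 mm
δ_BC = 37300·700/(544·101000) = 0.4752 mm
δ_CD = 37300·504/(890·101000) = 0.2091 mm
δ = Σδ_i = 1.774 mm.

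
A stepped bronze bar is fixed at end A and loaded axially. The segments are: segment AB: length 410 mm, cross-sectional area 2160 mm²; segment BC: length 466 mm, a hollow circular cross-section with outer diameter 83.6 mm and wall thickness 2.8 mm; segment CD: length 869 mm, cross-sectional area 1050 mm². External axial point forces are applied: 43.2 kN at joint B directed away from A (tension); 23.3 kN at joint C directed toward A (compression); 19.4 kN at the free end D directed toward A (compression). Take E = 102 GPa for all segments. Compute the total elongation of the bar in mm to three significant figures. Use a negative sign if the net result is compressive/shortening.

-0.431 mm

Internal axial forces (sectioning from the free end, tension +): N_CD = -19.4 kN, N_BC = -42.7 kN, N_AB = 0.5 kN.
A_BC = 710.8 mm².
δ_AB = 500·410/(2160·102000) = 0.0009305 mm
δ_BC = -42700·466/(710.8·102000) = -0.2745 mm
δ_CD = -19400·869/(1050·102000) = -0.1574 mm
δ = Σδ_i = -0.4309 mm.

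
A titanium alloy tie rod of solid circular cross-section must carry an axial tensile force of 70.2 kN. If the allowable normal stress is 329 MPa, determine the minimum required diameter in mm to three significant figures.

Required area A ≥ P/σ_allow = 70200/329 = 213.4 mm².
For a solid circular section, d ≥ √(4A/π) = 16.48 mm.

16.5 mm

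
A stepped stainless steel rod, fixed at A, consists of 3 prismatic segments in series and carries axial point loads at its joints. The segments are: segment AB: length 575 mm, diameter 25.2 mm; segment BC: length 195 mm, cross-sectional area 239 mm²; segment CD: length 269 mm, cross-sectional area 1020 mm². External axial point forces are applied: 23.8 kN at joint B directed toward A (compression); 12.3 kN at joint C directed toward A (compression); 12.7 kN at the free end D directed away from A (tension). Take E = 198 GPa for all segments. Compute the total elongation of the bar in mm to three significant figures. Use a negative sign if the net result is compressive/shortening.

-0.118 mm

Internal axial forces (sectioning from the free end, tension +): N_CD = 12.7 kN, N_BC = 0.4 kN, N_AB = -23.4 kN.
A_AB = 498.8 mm².
δ_AB = -23400·575/(498.8·198000) = -0.1362 mm
δ_BC = 400·195/(239·198000) = 0.001648 mm
δ_CD = 12700·269/(1020·198000) = 0.01692 mm
δ = Σδ_i = -0.1177 mm.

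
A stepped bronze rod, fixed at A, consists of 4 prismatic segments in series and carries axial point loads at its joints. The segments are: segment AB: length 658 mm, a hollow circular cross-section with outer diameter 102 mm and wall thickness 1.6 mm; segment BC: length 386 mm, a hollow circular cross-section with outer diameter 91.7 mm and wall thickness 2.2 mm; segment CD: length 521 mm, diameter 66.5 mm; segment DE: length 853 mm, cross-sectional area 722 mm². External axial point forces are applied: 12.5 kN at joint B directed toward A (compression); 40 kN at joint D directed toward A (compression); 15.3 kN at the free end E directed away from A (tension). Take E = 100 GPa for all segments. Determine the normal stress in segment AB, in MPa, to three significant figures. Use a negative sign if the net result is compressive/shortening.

Internal axial forces (sectioning from the free end, tension +): N_DE = 15.3 kN, N_CD = -24.7 kN, N_BC = -24.7 kN, N_AB = -37.2 kN.
A_AB = 504.7 mm².
σ_AB = N_AB/A_AB = -37200/504.7 = -73.71 MPa.

-73.7 MPa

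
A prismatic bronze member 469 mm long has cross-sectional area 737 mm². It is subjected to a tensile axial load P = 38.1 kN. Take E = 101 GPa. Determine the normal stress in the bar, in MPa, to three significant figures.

σ = N/A = 38100/737 = 51.7 MPa.

51.7 MPa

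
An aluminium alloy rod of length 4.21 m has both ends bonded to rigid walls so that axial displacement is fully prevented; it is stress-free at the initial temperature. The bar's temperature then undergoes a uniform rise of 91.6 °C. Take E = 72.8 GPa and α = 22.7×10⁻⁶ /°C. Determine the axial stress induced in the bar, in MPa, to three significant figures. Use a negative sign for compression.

-151 MPa

Free thermal expansion αLΔT = 22.7e-6 · 4210 · 91.6 = 8.754 mm.
The walls impose strain ε = −(8.754)/4210 = -2.0793e-03; σ = Eε = 72800 · -2.0793e-03 = -151.4 MPa.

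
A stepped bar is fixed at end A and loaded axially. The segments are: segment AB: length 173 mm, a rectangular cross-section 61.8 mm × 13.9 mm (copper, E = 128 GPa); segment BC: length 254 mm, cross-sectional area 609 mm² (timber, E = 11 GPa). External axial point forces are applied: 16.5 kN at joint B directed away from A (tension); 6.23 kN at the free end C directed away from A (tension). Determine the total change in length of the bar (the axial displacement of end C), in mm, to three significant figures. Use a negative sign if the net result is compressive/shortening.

Internal axial forces (sectioning from the free end, tension +): N_BC = 6.23 kN, N_AB = 22.73 kN.
A_AB = 859 mm².
δ_AB = 22730·173/(859·128000) = 0.03576 mm
δ_BC = 6230·254/(609·11000) = 0.2362 mm
δ = Σδ_i = 0.272 mm.

0.272 mm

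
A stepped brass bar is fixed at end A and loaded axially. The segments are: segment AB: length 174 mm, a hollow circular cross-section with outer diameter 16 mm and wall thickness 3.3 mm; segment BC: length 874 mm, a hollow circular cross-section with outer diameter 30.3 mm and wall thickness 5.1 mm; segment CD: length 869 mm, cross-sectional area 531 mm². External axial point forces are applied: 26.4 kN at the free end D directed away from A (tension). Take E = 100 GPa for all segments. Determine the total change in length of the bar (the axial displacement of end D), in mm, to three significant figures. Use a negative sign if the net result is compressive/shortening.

Internal axial forces (sectioning from the free end, tension +): N_CD = 26.4 kN, N_BC = 26.4 kN, N_AB = 26.4 kN.
A_AB = 131.7 mm².
A_BC = 403.8 mm².
δ_AB = 26400·174/(131.7·100000) = 0.3489 mm
δ_BC = 26400·874/(403.8·100000) = 0.5715 mm
δ_CD = 26400·869/(531·100000) = 0.432 mm
δ = Σδ_i = 1.352 mm.

1.35 mm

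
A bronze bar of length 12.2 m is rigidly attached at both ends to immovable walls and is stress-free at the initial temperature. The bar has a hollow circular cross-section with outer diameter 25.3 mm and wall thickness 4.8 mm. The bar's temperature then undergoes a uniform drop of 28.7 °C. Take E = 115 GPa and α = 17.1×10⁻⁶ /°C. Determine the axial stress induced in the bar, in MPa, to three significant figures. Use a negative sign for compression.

Free thermal expansion αLΔT = 17.1e-6 · 12200 · -28.7 = -5.987 mm.
The walls impose strain ε = −(-5.987)/12200 = 4.9077e-04; σ = Eε = 115000 · 4.9077e-04 = 56.44 MPa.

56.4 MPa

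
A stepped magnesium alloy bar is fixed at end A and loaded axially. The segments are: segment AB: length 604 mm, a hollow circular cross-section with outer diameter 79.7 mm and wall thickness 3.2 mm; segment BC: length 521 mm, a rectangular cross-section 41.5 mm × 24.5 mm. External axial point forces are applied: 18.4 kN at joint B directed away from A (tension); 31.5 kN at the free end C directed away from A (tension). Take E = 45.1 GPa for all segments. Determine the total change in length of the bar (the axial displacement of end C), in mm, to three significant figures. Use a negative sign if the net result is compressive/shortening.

1.23 mm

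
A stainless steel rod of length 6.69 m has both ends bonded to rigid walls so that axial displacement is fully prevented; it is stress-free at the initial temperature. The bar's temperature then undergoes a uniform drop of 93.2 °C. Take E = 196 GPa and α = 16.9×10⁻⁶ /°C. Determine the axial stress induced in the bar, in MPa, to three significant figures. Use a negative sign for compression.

Free thermal expansion αLΔT = 16.9e-6 · 6690 · -93.2 = -10.54 mm.
The walls impose strain ε = −(-10.54)/6690 = 1.5751e-03; σ = Eε = 196000 · 1.5751e-03 = 308.7 MPa.

309 MPa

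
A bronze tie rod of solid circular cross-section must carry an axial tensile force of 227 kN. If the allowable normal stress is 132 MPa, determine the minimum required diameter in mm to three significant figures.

46.8 mm

Required area A ≥ P/σ_allow = 227000/132 = 1720 mm².
For a solid circular section, d ≥ √(4A/π) = 46.79 mm.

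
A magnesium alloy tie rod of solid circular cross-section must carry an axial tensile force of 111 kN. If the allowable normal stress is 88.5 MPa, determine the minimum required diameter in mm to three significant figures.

Required area A ≥ P/σ_allow = 111000/88.5 = 1254 mm².
For a solid circular section, d ≥ √(4A/π) = 39.96 mm.

40.0 mm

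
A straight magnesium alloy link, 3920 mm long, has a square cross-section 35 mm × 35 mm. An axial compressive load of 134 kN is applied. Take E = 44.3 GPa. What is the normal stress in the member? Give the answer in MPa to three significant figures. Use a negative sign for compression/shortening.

A = 1225 mm².
σ = N/A = -134000/1225 = -109.4 MPa.

-109 MPa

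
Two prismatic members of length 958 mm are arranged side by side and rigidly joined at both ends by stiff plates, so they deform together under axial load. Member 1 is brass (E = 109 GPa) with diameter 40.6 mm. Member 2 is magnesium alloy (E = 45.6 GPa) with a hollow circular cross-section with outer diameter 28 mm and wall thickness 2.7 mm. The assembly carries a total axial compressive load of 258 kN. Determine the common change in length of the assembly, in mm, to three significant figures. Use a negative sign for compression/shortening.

A_1 = 1295 mm².
A_2 = 214.6 mm².
Equal strain + equilibrium ⇒ each member carries load in proportion to AE: A₁E₁ = 141100000 N, A₂E₂ = 9786000 N, ΣAE = 150900000 N.
δ = PL/ΣAE = -258000·958/150900000 = -1.638 mm.

-1.64 mm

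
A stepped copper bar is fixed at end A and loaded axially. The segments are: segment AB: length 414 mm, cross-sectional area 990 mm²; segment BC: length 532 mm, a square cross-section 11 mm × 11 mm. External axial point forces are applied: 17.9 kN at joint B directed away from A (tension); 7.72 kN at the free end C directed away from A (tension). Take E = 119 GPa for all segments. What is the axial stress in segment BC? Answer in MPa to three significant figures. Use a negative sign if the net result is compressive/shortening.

Internal axial forces (sectioning from the free end, tension +): N_BC = 7.72 kN, N_AB = 25.62 kN.
A_BC = 121 mm².
σ_BC = N_BC/A_BC = 7720/121 = 63.8 MPa.

63.8 MPa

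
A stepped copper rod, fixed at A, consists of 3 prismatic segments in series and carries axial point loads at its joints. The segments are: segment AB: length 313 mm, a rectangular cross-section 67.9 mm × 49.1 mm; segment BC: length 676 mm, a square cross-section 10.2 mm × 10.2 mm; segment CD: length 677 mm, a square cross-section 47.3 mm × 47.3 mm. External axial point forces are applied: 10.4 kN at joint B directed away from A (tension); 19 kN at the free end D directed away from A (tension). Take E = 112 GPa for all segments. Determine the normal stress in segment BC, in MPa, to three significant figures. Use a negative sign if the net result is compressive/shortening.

183 MPa

Internal axial forces (sectioning from the free end, tension +): N_CD = 19 kN, N_BC = 19 kN, N_AB = 29.4 kN.
A_BC = 104 mm².
σ_BC = N_BC/A_BC = 19000/104 = 182.6 MPa.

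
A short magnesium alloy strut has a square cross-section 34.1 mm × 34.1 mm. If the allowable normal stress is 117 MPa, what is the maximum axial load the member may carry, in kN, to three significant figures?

A = 1163 mm².
P_max = σ_allow · A = 117 · 1163 = 136000 N = 136 kN.

136 kN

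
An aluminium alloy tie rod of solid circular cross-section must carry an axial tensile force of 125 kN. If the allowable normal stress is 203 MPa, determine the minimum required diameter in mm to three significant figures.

28.0 mm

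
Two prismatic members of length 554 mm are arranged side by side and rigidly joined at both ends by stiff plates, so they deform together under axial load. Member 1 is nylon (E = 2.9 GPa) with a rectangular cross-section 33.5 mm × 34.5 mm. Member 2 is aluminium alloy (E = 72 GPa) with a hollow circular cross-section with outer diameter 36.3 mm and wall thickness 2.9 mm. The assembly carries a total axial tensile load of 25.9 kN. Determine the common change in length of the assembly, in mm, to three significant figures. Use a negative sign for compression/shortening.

0.568 mm

A_1 = 1156 mm².
A_2 = 304.3 mm².
Equal strain + equilibrium ⇒ each member carries load in proportion to AE: A₁E₁ = 3352000 N, A₂E₂ = 21910000 N, ΣAE = 25260000 N.
δ = PL/ΣAE = 25900·554/25260000 = 0.568 mm.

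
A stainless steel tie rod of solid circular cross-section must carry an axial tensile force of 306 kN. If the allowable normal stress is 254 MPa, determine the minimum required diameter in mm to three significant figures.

Required area A ≥ P/σ_allow = 306000/254 = 1205 mm².
For a solid circular section, d ≥ √(4A/π) = 39.17 mm.

39.2 mm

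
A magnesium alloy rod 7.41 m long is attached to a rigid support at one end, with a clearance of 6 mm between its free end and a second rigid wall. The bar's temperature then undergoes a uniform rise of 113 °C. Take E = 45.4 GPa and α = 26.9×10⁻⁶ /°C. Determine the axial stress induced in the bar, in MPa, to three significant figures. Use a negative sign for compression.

-101 MPa

Free thermal expansion αLΔT = 26.9e-6 · 7410 · 113 = 22.52 mm.
The walls engage after the gap closes; constrained expansion = 22.52 − 6 = 16.52 mm.
The walls impose strain ε = −(16.52)/7410 = -2.2300e-03; σ = Eε = 45400 · -2.2300e-03 = -101.2 MPa.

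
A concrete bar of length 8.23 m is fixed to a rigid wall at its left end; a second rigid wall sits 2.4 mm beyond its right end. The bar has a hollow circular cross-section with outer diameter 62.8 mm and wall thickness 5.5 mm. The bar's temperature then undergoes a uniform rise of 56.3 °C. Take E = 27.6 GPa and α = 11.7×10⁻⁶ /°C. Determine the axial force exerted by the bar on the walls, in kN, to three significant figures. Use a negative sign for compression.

Free thermal expansion αLΔT = 11.7e-6 · 8230 · 56.3 = 5.421 mm.
The walls engage after the gap closes; constrained expansion = 5.421 − 2.4 = 3.021 mm.
The walls impose strain ε = −(3.021)/8230 = -3.6709e-04; σ = Eε = 27600 · -3.6709e-04 = -10.13 MPa.
Wall reaction R = σ·A = -10.13·990.1 = -10030 N = -10.03 kN.

-10.0 kN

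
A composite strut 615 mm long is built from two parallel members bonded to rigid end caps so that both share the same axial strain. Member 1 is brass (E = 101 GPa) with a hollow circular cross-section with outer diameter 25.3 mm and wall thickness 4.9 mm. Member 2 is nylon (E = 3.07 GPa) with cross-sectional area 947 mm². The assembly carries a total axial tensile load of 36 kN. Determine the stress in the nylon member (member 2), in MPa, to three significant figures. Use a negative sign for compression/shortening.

3.19 MPa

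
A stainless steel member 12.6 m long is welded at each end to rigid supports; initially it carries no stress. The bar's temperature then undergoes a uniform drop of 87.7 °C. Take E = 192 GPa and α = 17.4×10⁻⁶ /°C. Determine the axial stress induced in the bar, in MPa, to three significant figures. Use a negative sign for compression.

Free thermal expansion αLΔT = 17.4e-6 · 12600 · -87.7 = -19.23 mm.
The walls impose strain ε = −(-19.23)/12600 = 1.5260e-03; σ = Eε = 192000 · 1.5260e-03 = 293 MPa.

293 MPa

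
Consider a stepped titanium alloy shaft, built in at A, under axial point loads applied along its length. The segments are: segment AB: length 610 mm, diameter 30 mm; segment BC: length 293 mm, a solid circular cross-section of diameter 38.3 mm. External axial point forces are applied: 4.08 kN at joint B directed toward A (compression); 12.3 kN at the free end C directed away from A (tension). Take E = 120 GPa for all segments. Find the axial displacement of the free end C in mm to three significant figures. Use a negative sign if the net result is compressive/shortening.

Internal axial forces (sectioning from the free end, tension +): N_BC = 12.3 kN, N_AB = 8.22 kN.
A_AB = 706.9 mm².
A_BC = 1152 mm².
δ_AB = 8220·610/(706.9·120000) = 0.05911 mm
δ_BC = 12300·293/(1152·120000) = 0.02607 mm
δ = Σδ_i = 0.08518 mm.

0.0852 mm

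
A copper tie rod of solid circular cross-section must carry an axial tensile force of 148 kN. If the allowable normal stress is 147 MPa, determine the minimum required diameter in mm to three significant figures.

35.8 mm

Required area A ≥ P/σ_allow = 148000/147 = 1007 mm².
For a solid circular section, d ≥ √(4A/π) = 35.8 mm.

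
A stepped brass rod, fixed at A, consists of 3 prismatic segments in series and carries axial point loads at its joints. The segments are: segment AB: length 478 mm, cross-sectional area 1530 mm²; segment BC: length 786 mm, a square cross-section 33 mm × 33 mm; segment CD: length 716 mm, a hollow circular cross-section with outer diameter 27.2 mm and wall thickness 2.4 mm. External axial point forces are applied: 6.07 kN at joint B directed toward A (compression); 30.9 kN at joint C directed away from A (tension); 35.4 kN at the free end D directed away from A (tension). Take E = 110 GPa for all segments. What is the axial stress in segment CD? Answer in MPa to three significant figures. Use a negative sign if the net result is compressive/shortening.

189 MPa

Internal axial forces (sectioning from the free end, tension +): N_CD = 35.4 kN, N_BC = 66.3 kN, N_AB = 60.23 kN.
A_CD = 187 mm².
σ_CD = N_CD/A_CD = 35400/187 = 189.3 MPa.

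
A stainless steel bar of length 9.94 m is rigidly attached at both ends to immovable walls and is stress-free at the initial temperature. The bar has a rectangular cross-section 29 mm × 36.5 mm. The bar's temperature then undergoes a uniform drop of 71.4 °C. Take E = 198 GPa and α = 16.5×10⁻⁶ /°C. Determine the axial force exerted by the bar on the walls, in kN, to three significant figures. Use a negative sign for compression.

Free thermal expansion αLΔT = 16.5e-6 · 9940 · -71.4 = -11.71 mm.
The walls impose strain ε = −(-11.71)/9940 = 1.1781e-03; σ = Eε = 198000 · 1.1781e-03 = 233.3 MPa.
Wall reaction R = σ·A = 233.3·1058 = 246900 N = 246.9 kN.

247 kN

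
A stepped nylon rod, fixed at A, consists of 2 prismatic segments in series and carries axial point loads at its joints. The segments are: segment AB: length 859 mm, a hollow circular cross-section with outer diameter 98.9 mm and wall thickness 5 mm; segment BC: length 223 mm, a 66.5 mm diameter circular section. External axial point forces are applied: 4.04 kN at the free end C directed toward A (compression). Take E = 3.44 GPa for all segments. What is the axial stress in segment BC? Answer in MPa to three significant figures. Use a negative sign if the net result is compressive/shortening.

-1.16 MPa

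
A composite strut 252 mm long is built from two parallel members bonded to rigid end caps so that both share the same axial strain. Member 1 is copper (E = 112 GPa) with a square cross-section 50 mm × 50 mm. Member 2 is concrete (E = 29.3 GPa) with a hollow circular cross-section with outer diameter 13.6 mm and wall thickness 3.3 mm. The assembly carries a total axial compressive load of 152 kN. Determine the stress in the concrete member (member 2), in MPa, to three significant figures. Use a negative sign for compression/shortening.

A_1 = 2500 mm².
A_2 = 106.8 mm².
Equal strain + equilibrium ⇒ each member carries load in proportion to AE: A₁E₁ = 280000000 N, A₂E₂ = 3129000 N, ΣAE = 283100000 N.
σ₂ = P·E₂/ΣAE = -152000·29300/283100000 = -15.73 MPa.

-15.7 MPa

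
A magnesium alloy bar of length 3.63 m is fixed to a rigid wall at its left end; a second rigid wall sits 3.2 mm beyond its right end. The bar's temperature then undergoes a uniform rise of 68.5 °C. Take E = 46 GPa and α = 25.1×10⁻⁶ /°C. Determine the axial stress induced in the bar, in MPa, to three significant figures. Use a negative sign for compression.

Free thermal expansion αLΔT = 25.1e-6 · 3630 · 68.5 = 6.241 mm.
The walls engage after the gap closes; constrained expansion = 6.241 − 3.2 = 3.041 mm.
The walls impose strain ε = −(3.041)/3630 = -8.3781e-04; σ = Eε = 46000 · -8.3781e-04 = -38.54 MPa.

-38.5 MPa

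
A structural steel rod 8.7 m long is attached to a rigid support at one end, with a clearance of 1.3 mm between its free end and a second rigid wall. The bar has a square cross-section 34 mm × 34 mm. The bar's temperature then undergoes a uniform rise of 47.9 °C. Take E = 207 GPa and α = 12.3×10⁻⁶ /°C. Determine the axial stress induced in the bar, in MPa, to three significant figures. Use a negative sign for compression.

-91.0 MPa

Free thermal expansion αLΔT = 12.3e-6 · 8700 · 47.9 = 5.126 mm.
The walls engage after the gap closes; constrained expansion = 5.126 − 1.3 = 3.826 mm.
The walls impose strain ε = −(3.826)/8700 = -4.3974e-04; σ = Eε = 207000 · -4.3974e-04 = -91.03 MPa.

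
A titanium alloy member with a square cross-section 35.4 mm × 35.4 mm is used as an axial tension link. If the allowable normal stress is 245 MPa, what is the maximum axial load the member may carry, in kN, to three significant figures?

307 kN

A = 1253 mm².
P_max = σ_allow · A = 245 · 1253 = 307000 N = 307 kN.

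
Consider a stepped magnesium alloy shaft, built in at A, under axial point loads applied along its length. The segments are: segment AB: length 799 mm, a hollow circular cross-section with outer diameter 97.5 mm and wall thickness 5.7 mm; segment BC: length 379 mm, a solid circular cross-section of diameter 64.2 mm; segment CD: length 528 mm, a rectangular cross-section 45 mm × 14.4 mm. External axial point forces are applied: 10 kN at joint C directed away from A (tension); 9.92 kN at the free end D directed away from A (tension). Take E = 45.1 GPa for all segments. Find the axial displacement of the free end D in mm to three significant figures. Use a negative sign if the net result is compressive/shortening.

0.446 mm

Internal axial forces (sectioning from the free end, tension +): N_CD = 9.92 kN, N_BC = 19.92 kN, N_AB = 19.92 kN.
A_AB = 1644 mm².
A_BC = 3237 mm².
A_CD = 648 mm².
δ_AB = 19920·799/(1644·45100) = 0.2147 mm
δ_BC = 19920·379/(3237·45100) = 0.05171 mm
δ_CD = 9920·528/(648·45100) = 0.1792 mm
δ = Σδ_i = 0.4456 mm.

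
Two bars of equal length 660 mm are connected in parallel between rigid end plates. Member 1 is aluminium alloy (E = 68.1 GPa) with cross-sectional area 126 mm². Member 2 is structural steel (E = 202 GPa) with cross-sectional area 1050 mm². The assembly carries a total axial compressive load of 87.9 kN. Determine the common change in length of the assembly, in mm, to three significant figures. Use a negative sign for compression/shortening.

-0.263 mm

Equal strain + equilibrium ⇒ each member carries load in proportion to AE: A₁E₁ = 8581000 N, A₂E₂ = 212100000 N, ΣAE = 220700000 N.
δ = PL/ΣAE = -87900·660/220700000 = -0.2629 mm.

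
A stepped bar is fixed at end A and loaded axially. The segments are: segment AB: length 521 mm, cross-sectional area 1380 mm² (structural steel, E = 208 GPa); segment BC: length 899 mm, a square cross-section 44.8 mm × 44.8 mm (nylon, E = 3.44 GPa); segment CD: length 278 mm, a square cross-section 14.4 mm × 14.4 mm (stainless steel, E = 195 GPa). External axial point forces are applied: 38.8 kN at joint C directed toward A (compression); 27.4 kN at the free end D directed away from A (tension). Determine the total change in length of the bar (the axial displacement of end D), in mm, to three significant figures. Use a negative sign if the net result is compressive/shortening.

Internal axial forces (sectioning from the free end, tension +): N_CD = 27.4 kN, N_BC = -11.4 kN, N_AB = -11.4 kN.
A_BC = 2007 mm².
A_CD = 207.4 mm².
δ_AB = -11400·521/(1380·208000) = -0.02069 mm
δ_BC = -11400·899/(2007·3440) = -1.484 mm
δ_CD = 27400·278/(207.4·195000) = 0.1884 mm
δ = Σδ_i = -1.317 mm.

-1.32 mm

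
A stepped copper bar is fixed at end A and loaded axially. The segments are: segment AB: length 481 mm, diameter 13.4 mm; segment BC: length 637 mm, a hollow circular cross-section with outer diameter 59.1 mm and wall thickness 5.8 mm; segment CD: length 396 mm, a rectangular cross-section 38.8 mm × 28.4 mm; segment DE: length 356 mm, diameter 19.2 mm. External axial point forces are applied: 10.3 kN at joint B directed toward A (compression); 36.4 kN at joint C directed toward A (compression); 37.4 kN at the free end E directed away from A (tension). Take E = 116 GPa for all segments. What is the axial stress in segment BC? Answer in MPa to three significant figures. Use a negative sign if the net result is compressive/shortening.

1.03 MPa

Internal axial forces (sectioning from the free end, tension +): N_DE = 37.4 kN, N_CD = 37.4 kN, N_BC = 1 kN, N_AB = -9.3 kN.
A_BC = 971.2 mm².
σ_BC = N_BC/A_BC = 1000/971.2 = 1.03 MPa.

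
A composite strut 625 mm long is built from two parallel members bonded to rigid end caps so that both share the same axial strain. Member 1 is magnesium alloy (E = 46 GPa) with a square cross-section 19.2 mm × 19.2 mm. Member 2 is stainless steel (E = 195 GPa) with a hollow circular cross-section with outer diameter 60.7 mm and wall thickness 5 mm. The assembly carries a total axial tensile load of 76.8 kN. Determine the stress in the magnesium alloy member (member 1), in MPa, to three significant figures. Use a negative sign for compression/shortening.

18.8 MPa

A_1 = 368.6 mm².
A_2 = 874.9 mm².
Equal strain + equilibrium ⇒ each member carries load in proportion to AE: A₁E₁ = 16960000 N, A₂E₂ = 170600000 N, ΣAE = 187600000 N.
σ₁ = P·E₁/ΣAE = 76800·46000/187600000 = 18.83 MPa.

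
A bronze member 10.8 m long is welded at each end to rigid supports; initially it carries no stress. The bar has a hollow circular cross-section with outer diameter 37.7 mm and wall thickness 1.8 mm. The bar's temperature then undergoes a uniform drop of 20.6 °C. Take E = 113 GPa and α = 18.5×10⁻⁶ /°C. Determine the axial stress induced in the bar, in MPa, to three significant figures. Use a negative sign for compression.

43.1 MPa

Free thermal expansion αLΔT = 18.5e-6 · 10800 · -20.6 = -4.116 mm.
The walls impose strain ε = −(-4.116)/10800 = 3.8110e-04; σ = Eε = 113000 · 3.8110e-04 = 43.06 MPa.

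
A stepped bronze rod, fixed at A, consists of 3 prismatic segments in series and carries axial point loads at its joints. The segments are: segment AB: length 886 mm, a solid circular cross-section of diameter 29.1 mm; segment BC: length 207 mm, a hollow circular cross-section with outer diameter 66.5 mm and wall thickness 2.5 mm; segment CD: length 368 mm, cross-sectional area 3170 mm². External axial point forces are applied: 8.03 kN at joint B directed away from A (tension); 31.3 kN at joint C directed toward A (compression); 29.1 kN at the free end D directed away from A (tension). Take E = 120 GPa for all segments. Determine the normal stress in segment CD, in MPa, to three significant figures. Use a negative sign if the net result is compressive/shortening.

Internal axial forces (sectioning from the free end, tension +): N_CD = 29.1 kN, N_BC = -2.2 kN, N_AB = 5.83 kN.
σ_CD = N_CD/A_CD = 29100/3170 = 9.18 MPa.

9.18 MPa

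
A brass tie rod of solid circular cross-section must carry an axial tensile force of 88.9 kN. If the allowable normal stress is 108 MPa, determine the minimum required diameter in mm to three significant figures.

32.4 mm

Required area A ≥ P/σ_allow = 88900/108 = 823.1 mm².
For a solid circular section, d ≥ √(4A/π) = 32.37 mm.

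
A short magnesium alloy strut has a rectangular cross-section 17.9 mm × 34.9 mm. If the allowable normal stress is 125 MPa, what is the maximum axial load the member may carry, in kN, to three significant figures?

78.1 kN

A = 624.7 mm².
P_max = σ_allow · A = 125 · 624.7 = 78090 N = 78.09 kN.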